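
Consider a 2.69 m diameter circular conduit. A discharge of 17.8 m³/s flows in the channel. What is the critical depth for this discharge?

y_c = 1.9 m

At critical depth, Q² T / (g A³) = 1, i.e. A³/T = Q²/g = 17.8²/9.81 = 32.3.
At y = 2.19 m: A³/T = 58.12 — too large.
At y = 1.9 m: A³/T = 32.25 — close enough.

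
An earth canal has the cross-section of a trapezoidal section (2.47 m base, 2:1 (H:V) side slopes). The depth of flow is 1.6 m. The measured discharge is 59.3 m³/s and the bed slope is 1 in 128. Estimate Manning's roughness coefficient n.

With bottom width b = 2.47 m and side slope z = 2: A = (b + zy)y = (2.47 + 2×1.6)×1.6 = 9.072 m²; P = b + 2y√(1+z²) = 2.47 + 2×1.6×2.236 = 9.625 m.
Hydraulic radius R = A/P = 9.072/9.625 = 0.9425 m.
Rearranging Manning's equation: n = (1/Q) A R^(2/3) S^(1/2) = (1/59.3) × 9.072 × 0.9425^(2/3) × √0.007812 = 0.013.

n = 0.013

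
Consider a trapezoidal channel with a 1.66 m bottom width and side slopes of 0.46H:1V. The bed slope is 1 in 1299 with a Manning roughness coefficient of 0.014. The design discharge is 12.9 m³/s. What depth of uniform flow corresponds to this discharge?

y_n = 2.42 m

Manning's equation rearranged: A R^(2/3) = nQ / (1·√S) = 0.014 × 12.9 / (√0.0007698) = 6.509.
Try y = 1.72 m: A R^(2/3) = 3.554 — short.
Try y = 2.65 m: A R^(2/3) = 7.721 — over.
Try y = 2.42 m: A R^(2/3) = 6.533 — matches.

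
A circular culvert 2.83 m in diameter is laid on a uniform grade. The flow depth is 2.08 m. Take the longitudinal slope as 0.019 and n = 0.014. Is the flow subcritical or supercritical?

supercritical

For a circular section of diameter D = 2.83 m at depth y = 2.08 m, the central angle is θ = 2 arccos(1 − 2y/D) = 4.12 rad. Then A = (D²/8)(θ − sin θ) = 4.955 m² and P = Dθ/2 = 5.83 m.
Hydraulic radius R = A/P = 4.955/5.83 = 0.85 m.
V = (1/n) R^(2/3) √S = (1/0.014) × 0.85^(2/3) × √0.019 = 8.835 m/s. Hydraulic depth D_h = A/T = 4.955/2.498 = 1.984 m.
Froude number Fr = V/√(g·D_h) = 8.835/√(9.81×1.984) = 2, which is greater than 1, so the flow is supercritical.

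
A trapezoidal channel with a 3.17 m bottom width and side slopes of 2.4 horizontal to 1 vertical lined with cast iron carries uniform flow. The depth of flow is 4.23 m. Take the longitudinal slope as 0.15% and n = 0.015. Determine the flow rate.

Q = 249 m³/s

With bottom width b = 3.17 m and side slope z = 2.4: A = (b + zy)y = (3.17 + 2.4×4.23)×4.23 = 56.35 m²; P = b + 2y√(1+z²) = 3.17 + 2×4.23×2.6 = 25.17 m.
Hydraulic radius R = A/P = 56.35/25.17 = 2.239 m.
Manning's equation: Q = (1/n) A R^(2/3) S^(1/2) = (1/0.015) × 56.35 × 2.239^(2/3) × 0.0015^(1/2) = 249 m³/s.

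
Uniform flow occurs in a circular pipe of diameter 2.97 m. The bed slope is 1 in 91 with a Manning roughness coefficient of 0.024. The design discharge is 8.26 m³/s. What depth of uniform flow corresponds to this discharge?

y_n = 1.18 m

Manning's equation rearranged: A R^(2/3) = nQ / (1·√S) = 0.024 × 8.26 / (√0.01099) = 1.891.
At y = 0.811 m: A R^(2/3) = 0.9261 — low.
At y = 1.39 m: A R^(2/3) = 2.535 — high.
At y = 1.18 m: A R^(2/3) = 1.891 — matches.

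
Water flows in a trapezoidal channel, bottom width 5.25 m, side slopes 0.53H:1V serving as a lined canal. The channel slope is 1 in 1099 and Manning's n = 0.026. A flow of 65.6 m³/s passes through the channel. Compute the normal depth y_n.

y_n = 4.41 m

Manning's equation rearranged: A R^(2/3) = nQ / (1·√S) = 0.026 × 65.6 / (√0.0009099) = 56.54.
Try y = 5.54 m: A R^(2/3) = 84.63 — high.
Try y = 3.77 m: A R^(2/3) = 43.12 — low.
Try y = 4.41 m: A R^(2/3) = 56.54 — matches.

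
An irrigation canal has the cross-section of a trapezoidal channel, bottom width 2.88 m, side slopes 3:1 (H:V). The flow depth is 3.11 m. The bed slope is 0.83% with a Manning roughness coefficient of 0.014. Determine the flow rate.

Q = 350 m³/s

With bottom width b = 2.88 m and side slope z = 3: A = (b + zy)y = (2.88 + 3×3.11)×3.11 = 37.97 m²; P = b + 2y√(1+z²) = 2.88 + 2×3.11×3.162 = 22.55 m.
Hydraulic radius R = A/P = 37.97/22.55 = 1.684 m.
Manning's equation: Q = (1/n) A R^(2/3) S^(1/2) = (1/0.014) × 37.97 × 1.684^(2/3) × 0.0083^(1/2) = 350 m³/s.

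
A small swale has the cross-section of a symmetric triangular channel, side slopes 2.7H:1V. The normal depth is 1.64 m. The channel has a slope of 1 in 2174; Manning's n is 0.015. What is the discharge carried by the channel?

Q = 8.71 m³/s

For a triangular section with side slope z = 2.7: A = zy² = 2.7×1.64² = 7.262 m²; P = 2y√(1+z²) = 2×1.64×2.879 = 9.444 m.
Hydraulic radius R = A/P = 7.262/9.444 = 0.769 m.
Manning's equation: Q = (1/n) A R^(2/3) S^(1/2) = (1/0.015) × 7.262 × 0.769^(2/3) × 0.00046^(1/2) = 8.71 m³/s.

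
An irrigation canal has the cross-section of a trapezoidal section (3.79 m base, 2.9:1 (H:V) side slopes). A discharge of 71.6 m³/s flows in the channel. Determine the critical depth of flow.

y_c = 2.07 m

At critical depth, Q² T / (g A³) = 1, i.e. A³/T = Q²/g = 71.6²/9.81 = 522.6.
At y = 2.48 m: A³/T = 1112 — over.
At y = 1.73 m: A³/T = 255.9 — short.
At y = 2.07 m: A³/T = 527.4 — ≈ 522.6.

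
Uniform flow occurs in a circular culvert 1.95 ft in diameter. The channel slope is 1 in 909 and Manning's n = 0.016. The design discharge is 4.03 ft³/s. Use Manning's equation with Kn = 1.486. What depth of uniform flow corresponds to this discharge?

y_n = 1.21 ft

Manning's equation rearranged: A R^(2/3) = nQ / (1.486·√S) = 0.016 × 4.03 / (1.486 × √0.0011) = 1.308.
Trying y = 1.43 ft: A R^(2/3) = 1.642 — high.
Trying y = 0.902 ft: A R^(2/3) = 0.8088 — low.
Trying y = 1.21 ft: A R^(2/3) = 1.308 — matches.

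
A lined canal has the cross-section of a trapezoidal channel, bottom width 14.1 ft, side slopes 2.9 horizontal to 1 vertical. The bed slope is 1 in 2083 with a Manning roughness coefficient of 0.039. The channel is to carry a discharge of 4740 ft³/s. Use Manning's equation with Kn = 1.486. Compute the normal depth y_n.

y_n = 18.4 ft

Manning's equation rearranged: A R^(2/3) = nQ / (1.486·√S) = 0.039 × 4740 / (1.486 × √0.0004801) = 5678.
Trying y = 22.8 ft: A R^(2/3) = 9522 — too large.
Trying y = 18.4 ft: A R^(2/3) = 5675 — matches.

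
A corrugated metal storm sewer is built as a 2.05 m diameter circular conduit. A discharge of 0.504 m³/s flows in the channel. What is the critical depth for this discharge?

At critical depth, Q² T / (g A³) = 1, i.e. A³/T = Q²/g = 0.504²/9.81 = 0.02589.
At y = 0.386 m: A³/T = 0.04996 — over.
At y = 0.283 m: A³/T = 0.01474 — short.
At y = 0.327 m: A³/T = 0.02604 — close enough.

y_c = 0.327 m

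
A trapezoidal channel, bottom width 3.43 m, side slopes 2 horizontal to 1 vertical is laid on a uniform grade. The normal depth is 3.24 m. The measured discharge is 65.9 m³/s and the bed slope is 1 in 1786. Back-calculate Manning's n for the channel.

With bottom width b = 3.43 m and side slope z = 2: A = (b + zy)y = (3.43 + 2×3.24)×3.24 = 32.11 m²; P = b + 2y√(1+z²) = 3.43 + 2×3.24×2.236 = 17.92 m.
Hydraulic radius R = A/P = 32.11/17.92 = 1.792 m.
Rearranging Manning's equation: n = (1/Q) A R^(2/3) S^(1/2) = (1/65.9) × 32.11 × 1.792^(2/3) × √0.0005599 = 0.017.

n = 0.017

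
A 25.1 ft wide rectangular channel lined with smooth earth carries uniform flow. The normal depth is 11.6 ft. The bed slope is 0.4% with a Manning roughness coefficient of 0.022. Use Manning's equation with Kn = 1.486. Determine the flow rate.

Flow area A = b·y = 25.1 × 11.6 = 291.2 ft². Wetted perimeter P = b + 2y = 25.1 + 2×11.6 = 48.3 ft.
Hydraulic radius R = A/P = 291.2/48.3 = 6.028 ft.
Manning's equation: Q = (1.486/n) A R^(2/3) S^(1/2) = (1.486/0.022) × 291.2 × 6.028^(2/3) × 0.004^(1/2) = 4120 ft³/s.

Q = 4120 ft³/s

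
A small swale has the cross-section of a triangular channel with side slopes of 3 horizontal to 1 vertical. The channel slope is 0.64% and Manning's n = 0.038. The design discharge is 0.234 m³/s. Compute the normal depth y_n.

y_n = 0.35 m

Manning's equation rearranged: A R^(2/3) = nQ / (1·√S) = 0.038 × 0.234 / (√0.0064) = 0.1111.
Try y = 0.271 m: A R^(2/3) = 0.05612 — low.
Try y = 0.35 m: A R^(2/3) = 0.111 — matches.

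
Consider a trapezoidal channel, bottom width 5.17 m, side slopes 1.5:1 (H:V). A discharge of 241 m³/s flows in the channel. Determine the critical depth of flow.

At critical depth, Q² T / (g A³) = 1, i.e. A³/T = Q²/g = 241²/9.81 = 5921.
At y = 4.69 m: A³/T = 9748 — too large.
At y = 3.53 m: A³/T = 3199 — too small.
At y = 4.14 m: A³/T = 5945 — close enough.

y_c = 4.14 m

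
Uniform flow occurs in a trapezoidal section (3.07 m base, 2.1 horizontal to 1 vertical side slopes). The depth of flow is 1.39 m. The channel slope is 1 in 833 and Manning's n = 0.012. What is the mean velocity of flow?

V = 2.64 m/s

With bottom width b = 3.07 m and side slope z = 2.1: A = (b + zy)y = (3.07 + 2.1×1.39)×1.39 = 8.325 m²; P = b + 2y√(1+z²) = 3.07 + 2×1.39×2.326 = 9.536 m.
Hydraulic radius R = A/P = 8.325/9.536 = 0.873 m.
From Manning's equation, V = (1/n) R^(2/3) S^(1/2) = (1/0.012) × 0.873^(2/3) × 0.0012^(1/2) = 2.64 m/s.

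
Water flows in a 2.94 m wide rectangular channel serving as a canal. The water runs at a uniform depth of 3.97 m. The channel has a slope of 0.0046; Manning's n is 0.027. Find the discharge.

Flow area A = b·y = 2.94 × 3.97 = 11.67 m². Wetted perimeter P = b + 2y = 2.94 + 2×3.97 = 10.88 m.
Hydraulic radius R = A/P = 11.67/10.88 = 1.073 m.
Manning's equation: Q = (1/n) A R^(2/3) S^(1/2) = (1/0.027) × 11.67 × 1.073^(2/3) × 0.0046^(1/2) = 30.7 m³/s.

Q = 30.7 m³/s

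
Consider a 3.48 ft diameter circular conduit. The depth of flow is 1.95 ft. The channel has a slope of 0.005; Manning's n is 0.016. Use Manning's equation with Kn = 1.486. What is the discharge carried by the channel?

For a circular section of diameter D = 3.48 ft at depth y = 1.95 ft, the central angle is θ = 2 arccos(1 − 2y/D) = 3.384 rad. Then A = (D²/8)(θ − sin θ) = 5.485 ft² and P = Dθ/2 = 5.887 ft.
Hydraulic radius R = A/P = 5.485/5.887 = 0.9316 ft.
Manning's equation: Q = (1.486/n) A R^(2/3) S^(1/2) = (1.486/0.016) × 5.485 × 0.9316^(2/3) × 0.005^(1/2) = 34.4 ft³/s.

Q = 34.4 ft³/s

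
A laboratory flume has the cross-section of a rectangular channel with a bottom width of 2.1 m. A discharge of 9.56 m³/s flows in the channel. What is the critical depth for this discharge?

For a rectangular channel, critical depth y_c = (q²/g)^(1/3) where q = Q/b = 9.56/2.1 = 4.552 m²/s.
So y_c = (4.552²/9.81)^(1/3) = 1.28 m.

y_c = 1.28 m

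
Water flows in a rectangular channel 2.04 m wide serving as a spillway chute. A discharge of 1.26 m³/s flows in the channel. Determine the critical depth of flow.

For a rectangular channel, critical depth y_c = (q²/g)^(1/3) where q = Q/b = 1.26/2.04 = 0.6176 m²/s.
So y_c = (0.6176²/9.81)^(1/3) = 0.339 m.

y_c = 0.339 m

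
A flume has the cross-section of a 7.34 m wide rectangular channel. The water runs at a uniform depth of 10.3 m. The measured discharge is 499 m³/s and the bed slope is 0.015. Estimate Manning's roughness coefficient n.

n = 0.036

Flow area A = b·y = 7.34 × 10.3 = 75.6 m². Wetted perimeter P = b + 2y = 7.34 + 2×10.3 = 27.94 m.
Hydraulic radius R = A/P = 75.6/27.94 = 2.706 m.
Rearranging Manning's equation: n = (1/Q) A R^(2/3) S^(1/2) = (1/499) × 75.6 × 2.706^(2/3) × √0.015 = 0.036.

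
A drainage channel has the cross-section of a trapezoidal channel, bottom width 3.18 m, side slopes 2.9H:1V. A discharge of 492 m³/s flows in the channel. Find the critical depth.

At critical depth, Q² T / (g A³) = 1, i.e. A³/T = Q²/g = 492²/9.81 = 24680.
At y = 6.19 m: A³/T = 57260 — too large.
At y = 4.22 m: A³/T = 9959 — too small.
At y = 5.15 m: A³/T = 24570 — close enough.

y_c = 5.15 m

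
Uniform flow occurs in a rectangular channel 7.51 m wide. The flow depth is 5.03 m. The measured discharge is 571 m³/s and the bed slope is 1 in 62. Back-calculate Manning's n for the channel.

Flow area A = b·y = 7.51 × 5.03 = 37.78 m². Wetted perimeter P = b + 2y = 7.51 + 2×5.03 = 17.57 m.
Hydraulic radius R = A/P = 37.78/17.57 = 2.15 m.
Rearranging Manning's equation: n = (1/Q) A R^(2/3) S^(1/2) = (1/571) × 37.78 × 2.15^(2/3) × √0.01613 = 0.014.

n = 0.014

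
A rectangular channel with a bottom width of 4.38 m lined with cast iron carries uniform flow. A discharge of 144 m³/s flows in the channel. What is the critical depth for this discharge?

y_c = 4.79 m

For a rectangular channel, critical depth y_c = (q²/g)^(1/3) where q = Q/b = 144/4.38 = 32.88 m²/s.
So y_c = (32.88²/9.81)^(1/3) = 4.79 m.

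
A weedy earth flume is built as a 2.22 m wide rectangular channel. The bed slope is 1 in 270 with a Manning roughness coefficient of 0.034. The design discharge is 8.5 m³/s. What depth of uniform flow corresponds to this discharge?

y_n = 2.54 m

Manning's equation rearranged: A R^(2/3) = nQ / (1·√S) = 0.034 × 8.5 / (√0.003704) = 4.749.
Trying y = 3.13 m: A R^(2/3) = 6.085 — too large.
Trying y = 2.05 m: A R^(2/3) = 3.656 — too small.
Trying y = 2.54 m: A R^(2/3) = 4.747 — matches.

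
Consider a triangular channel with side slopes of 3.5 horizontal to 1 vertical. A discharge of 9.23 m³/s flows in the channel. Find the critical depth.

At critical depth, Q² T / (g A³) = 1, i.e. A³/T = Q²/g = 9.23²/9.81 = 8.684.
Trying y = 1.29 m: A³/T = 21.88 — over.
Trying y = 0.884 m: A³/T = 3.306 — short.
Trying y = 1.07 m: A³/T = 8.591 — ≈ 8.684.

y_c = 1.07 m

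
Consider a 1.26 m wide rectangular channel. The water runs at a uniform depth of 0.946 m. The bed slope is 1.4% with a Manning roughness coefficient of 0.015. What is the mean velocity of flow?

V = 4.12 m/s

Flow area A = b·y = 1.26 × 0.946 = 1.192 m². Wetted perimeter P = b + 2y = 1.26 + 2×0.946 = 3.152 m.
Hydraulic radius R = A/P = 1.192/3.152 = 0.3782 m.
From Manning's equation, V = (1/n) R^(2/3) S^(1/2) = (1/0.015) × 0.3782^(2/3) × 0.014^(1/2) = 4.12 m/s.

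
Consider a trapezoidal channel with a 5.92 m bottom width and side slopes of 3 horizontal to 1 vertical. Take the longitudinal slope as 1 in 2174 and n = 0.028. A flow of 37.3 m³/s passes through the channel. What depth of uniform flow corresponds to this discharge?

Manning's equation rearranged: A R^(2/3) = nQ / (1·√S) = 0.028 × 37.3 / (√0.00046) = 48.7.
Trying y = 2.88 m: A R^(2/3) = 60.6 — over.
Trying y = 2.6 m: A R^(2/3) = 48.7 — close enough.

y_n = 2.6 m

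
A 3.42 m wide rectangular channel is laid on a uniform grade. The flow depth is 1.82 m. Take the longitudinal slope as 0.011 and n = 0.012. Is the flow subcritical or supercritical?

supercritical

Flow area A = b·y = 3.42 × 1.82 = 6.224 m². Wetted perimeter P = b + 2y = 3.42 + 2×1.82 = 7.06 m.
Hydraulic radius R = A/P = 6.224/7.06 = 0.8816 m.
V = (1/n) R^(2/3) √S = (1/0.012) × 0.8816^(2/3) × √0.011 = 8.036 m/s. Hydraulic depth D_h = A/T = 6.224/3.42 = 1.82 m.
Froude number Fr = V/√(g·D_h) = 8.036/√(9.81×1.82) = 1.9, which is greater than 1, so the flow is supercritical.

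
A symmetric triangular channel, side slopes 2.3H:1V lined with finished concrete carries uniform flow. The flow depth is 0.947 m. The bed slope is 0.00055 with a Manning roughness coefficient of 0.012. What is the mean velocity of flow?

For a triangular section with side slope z = 2.3: A = zy² = 2.3×0.947² = 2.063 m²; P = 2y√(1+z²) = 2×0.947×2.508 = 4.75 m.
Hydraulic radius R = A/P = 2.063/4.75 = 0.4342 m.
From Manning's equation, V = (1/n) R^(2/3) S^(1/2) = (1/0.012) × 0.4342^(2/3) × 0.00055^(1/2) = 1.12 m/s.

V = 1.12 m/s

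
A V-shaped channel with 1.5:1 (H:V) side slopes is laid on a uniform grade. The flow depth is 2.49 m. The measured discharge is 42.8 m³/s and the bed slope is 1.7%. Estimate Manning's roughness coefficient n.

For a triangular section with side slope z = 1.5: A = zy² = 1.5×2.49² = 9.3 m²; P = 2y√(1+z²) = 2×2.49×1.803 = 8.978 m.
Hydraulic radius R = A/P = 9.3/8.978 = 1.036 m.
Rearranging Manning's equation: n = (1/Q) A R^(2/3) S^(1/2) = (1/42.8) × 9.3 × 1.036^(2/3) × √0.017 = 0.029.

n = 0.029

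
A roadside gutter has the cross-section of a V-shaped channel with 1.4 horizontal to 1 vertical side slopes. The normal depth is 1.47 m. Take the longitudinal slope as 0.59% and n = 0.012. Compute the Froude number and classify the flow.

For a triangular section with side slope z = 1.4: A = zy² = 1.4×1.47² = 3.025 m²; P = 2y√(1+z²) = 2×1.47×1.72 = 5.058 m.
Hydraulic radius R = A/P = 3.025/5.058 = 0.5981 m.
V = (1/n) R^(2/3) √S = (1/0.012) × 0.5981^(2/3) × √0.0059 = 4.544 m/s. Hydraulic depth D_h = A/T = 3.025/4.116 = 0.735 m.
Froude number Fr = V/√(g·D_h) = 4.544/√(9.81×0.735) = 1.69, which is greater than 1, so the flow is supercritical.

supercritical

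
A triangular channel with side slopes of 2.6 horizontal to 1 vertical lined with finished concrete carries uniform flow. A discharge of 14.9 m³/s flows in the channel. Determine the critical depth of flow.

y_c = 1.46 m

At critical depth, Q² T / (g A³) = 1, i.e. A³/T = Q²/g = 14.9²/9.81 = 22.63.
Try y = 1.72 m: A³/T = 50.88 — high.
Try y = 1.46 m: A³/T = 22.42 — ≈ 22.63.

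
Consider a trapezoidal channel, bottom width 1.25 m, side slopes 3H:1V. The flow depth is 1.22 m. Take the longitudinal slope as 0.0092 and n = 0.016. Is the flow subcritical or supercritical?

supercritical

With bottom width b = 1.25 m and side slope z = 3: A = (b + zy)y = (1.25 + 3×1.22)×1.22 = 5.99 m²; P = b + 2y√(1+z²) = 1.25 + 2×1.22×3.162 = 8.966 m.
Hydraulic radius R = A/P = 5.99/8.966 = 0.6681 m.
V = (1/n) R^(2/3) √S = (1/0.016) × 0.6681^(2/3) × √0.0092 = 4.581 m/s. Hydraulic depth D_h = A/T = 5.99/8.57 = 0.699 m.
Froude number Fr = V/√(g·D_h) = 4.581/√(9.81×0.699) = 1.75, which is greater than 1, so the flow is supercritical.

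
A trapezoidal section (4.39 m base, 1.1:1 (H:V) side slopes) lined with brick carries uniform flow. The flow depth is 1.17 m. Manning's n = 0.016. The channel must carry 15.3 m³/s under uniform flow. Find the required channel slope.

With bottom width b = 4.39 m and side slope z = 1.1: A = (b + zy)y = (4.39 + 1.1×1.17)×1.17 = 6.642 m²; P = b + 2y√(1+z²) = 4.39 + 2×1.17×1.487 = 7.869 m.
Hydraulic radius R = A/P = 6.642/7.869 = 0.8441 m.
From Manning's equation, S = [nQ / (1 A R^(2/3))]² = [0.016 × 15.3 / (1 × 6.642 × 0.8441^(2/3))]² = 0.0017.

S = 0.0017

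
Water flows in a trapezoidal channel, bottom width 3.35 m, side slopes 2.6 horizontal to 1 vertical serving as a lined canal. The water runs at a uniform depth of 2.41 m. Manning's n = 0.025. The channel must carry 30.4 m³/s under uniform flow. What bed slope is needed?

With bottom width b = 3.35 m and side slope z = 2.6: A = (b + zy)y = (3.35 + 2.6×2.41)×2.41 = 23.17 m²; P = b + 2y√(1+z²) = 3.35 + 2×2.41×2.786 = 16.78 m.
Hydraulic radius R = A/P = 23.17/16.78 = 1.381 m.
From Manning's equation, S = [nQ / (1 A R^(2/3))]² = [0.025 × 30.4 / (1 × 23.17 × 1.381^(2/3))]² = 0.000699.

S = 0.000699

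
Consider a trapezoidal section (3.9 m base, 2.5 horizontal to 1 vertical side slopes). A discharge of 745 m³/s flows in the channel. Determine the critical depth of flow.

y_c = 6.38 m

At critical depth, Q² T / (g A³) = 1, i.e. A³/T = Q²/g = 745²/9.81 = 56580.
Trying y = 5.68 m: A³/T = 33640 — low.
Trying y = 6.38 m: A³/T = 56740 — matches.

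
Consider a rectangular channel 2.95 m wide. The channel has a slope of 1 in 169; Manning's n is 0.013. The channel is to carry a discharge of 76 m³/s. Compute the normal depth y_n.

Manning's equation rearranged: A R^(2/3) = nQ / (1·√S) = 0.013 × 76 / (√0.005917) = 12.84.
Trying y = 3.58 m: A R^(2/3) = 10.87 — low.
Trying y = 5.12 m: A R^(2/3) = 16.53 — high.
Trying y = 4.12 m: A R^(2/3) = 12.84 — matches.

y_n = 4.12 m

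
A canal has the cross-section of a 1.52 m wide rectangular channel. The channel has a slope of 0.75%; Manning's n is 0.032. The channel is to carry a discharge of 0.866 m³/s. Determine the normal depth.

Manning's equation rearranged: A R^(2/3) = nQ / (1·√S) = 0.032 × 0.866 / (√0.0075) = 0.32.
Try y = 0.6 m: A R^(2/3) = 0.4402 — high.
Try y = 0.423 m: A R^(2/3) = 0.2698 — low.
Try y = 0.477 m: A R^(2/3) = 0.3199 — ≈ 0.32.

y_n = 0.477 m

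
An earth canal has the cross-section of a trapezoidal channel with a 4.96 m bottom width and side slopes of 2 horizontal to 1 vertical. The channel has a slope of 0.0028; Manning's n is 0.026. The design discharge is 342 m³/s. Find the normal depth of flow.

y_n = 5.32 m

Manning's equation rearranged: A R^(2/3) = nQ / (1·√S) = 0.026 × 342 / (√0.0028) = 168.
Try y = 6.64 m: A R^(2/3) = 278.9 — too large.
Try y = 3.76 m: A R^(2/3) = 78.29 — too small.
Try y = 5.32 m: A R^(2/3) = 168.2 — matches.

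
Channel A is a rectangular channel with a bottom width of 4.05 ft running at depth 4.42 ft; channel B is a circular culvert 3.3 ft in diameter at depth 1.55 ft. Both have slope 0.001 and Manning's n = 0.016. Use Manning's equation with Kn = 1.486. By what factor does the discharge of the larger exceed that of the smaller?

Channel A: Flow area A = b·y = 4.05 × 4.42 = 17.9 ft². Wetted perimeter P = b + 2y = 4.05 + 2×4.42 = 12.89 ft. Hydraulic radius R = A/P = 17.9/12.89 = 1.389 ft. Q_A = (1.486/0.016)·17.9·1.389^(2/3)·√0.001 = 65.44 ft³/s.
Channel B: For a circular section of diameter D = 3.3 ft at depth y = 1.55 ft, the central angle is θ = 2 arccos(1 − 2y/D) = 3.02 rad. Then A = (D²/8)(θ − sin θ) = 3.947 ft² and P = Dθ/2 = 4.984 ft. Hydraulic radius R = A/P = 3.947/4.984 = 0.792 ft. Q_B = (1.486/0.016)·3.947·0.792^(2/3)·√0.001 = 9.922 ft³/s.
The larger discharge is 65.44 ft³/s and the smaller is 9.922 ft³/s; the ratio is 6.6.

6.6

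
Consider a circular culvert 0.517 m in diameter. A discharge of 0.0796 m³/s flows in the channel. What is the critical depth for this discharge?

y_c = 0.187 m

At critical depth, Q² T / (g A³) = 1, i.e. A³/T = Q²/g = 0.0796²/9.81 = 0.0006459.
Try y = 0.155 m: A³/T = 0.0003128 — low.
Try y = 0.187 m: A³/T = 0.0006462 — close enough.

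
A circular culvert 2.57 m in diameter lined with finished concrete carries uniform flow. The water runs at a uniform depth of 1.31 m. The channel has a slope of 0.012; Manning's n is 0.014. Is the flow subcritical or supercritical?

supercritical

For a circular section of diameter D = 2.57 m at depth y = 1.31 m, the central angle is θ = 2 arccos(1 − 2y/D) = 3.181 rad. Then A = (D²/8)(θ − sin θ) = 2.658 m² and P = Dθ/2 = 4.087 m.
Hydraulic radius R = A/P = 2.658/4.087 = 0.6504 m.
V = (1/n) R^(2/3) √S = (1/0.014) × 0.6504^(2/3) × √0.012 = 5.874 m/s. Hydraulic depth D_h = A/T = 2.658/2.57 = 1.034 m.
Froude number Fr = V/√(g·D_h) = 5.874/√(9.81×1.034) = 1.84, which is greater than 1, so the flow is supercritical.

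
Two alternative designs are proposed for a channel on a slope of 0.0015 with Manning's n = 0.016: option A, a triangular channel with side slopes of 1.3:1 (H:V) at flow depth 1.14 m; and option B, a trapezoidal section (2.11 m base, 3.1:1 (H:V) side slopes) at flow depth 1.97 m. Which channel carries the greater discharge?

Channel A: For a triangular section with side slope z = 1.3: A = zy² = 1.3×1.14² = 1.689 m²; P = 2y√(1+z²) = 2×1.14×1.64 = 3.739 m. Hydraulic radius R = A/P = 1.689/3.739 = 0.4518 m. Q_A = (1/0.016)·1.689·0.4518^(2/3)·√0.0015 = 2.408 m³/s.
Channel B: With bottom width b = 2.11 m and side slope z = 3.1: A = (b + zy)y = (2.11 + 3.1×1.97)×1.97 = 16.19 m²; P = b + 2y√(1+z²) = 2.11 + 2×1.97×3.257 = 14.94 m. Hydraulic radius R = A/P = 16.19/14.94 = 1.083 m. Q_B = (1/0.016)·16.19·1.083^(2/3)·√0.0015 = 41.33 m³/s.
Q_A = 2.408 m³/s vs Q_B = 41.33 m³/s, so channel B carries more.

channel B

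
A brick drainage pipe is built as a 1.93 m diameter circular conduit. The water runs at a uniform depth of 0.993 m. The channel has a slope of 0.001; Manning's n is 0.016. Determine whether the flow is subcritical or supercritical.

For a circular section of diameter D = 1.93 m at depth y = 0.993 m, the central angle is θ = 2 arccos(1 − 2y/D) = 3.2 rad. Then A = (D²/8)(θ − sin θ) = 1.517 m² and P = Dθ/2 = 3.088 m.
Hydraulic radius R = A/P = 1.517/3.088 = 0.4912 m.
V = (1/n) R^(2/3) √S = (1/0.016) × 0.4912^(2/3) × √0.001 = 1.23 m/s. Hydraulic depth D_h = A/T = 1.517/1.929 = 0.7862 m.
Froude number Fr = V/√(g·D_h) = 1.23/√(9.81×0.7862) = 0.443, which is less than 1, so the flow is subcritical.

subcritical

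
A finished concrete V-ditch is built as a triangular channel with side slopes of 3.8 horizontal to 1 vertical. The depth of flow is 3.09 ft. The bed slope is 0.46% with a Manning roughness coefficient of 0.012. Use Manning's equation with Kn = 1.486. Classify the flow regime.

For a triangular section with side slope z = 3.8: A = zy² = 3.8×3.09² = 36.28 ft²; P = 2y√(1+z²) = 2×3.09×3.929 = 24.28 ft.
Hydraulic radius R = A/P = 36.28/24.28 = 1.494 ft.
V = (1.486/n) R^(2/3) √S = (1.486/0.012) × 1.494^(2/3) × √0.0046 = 10.98 ft/s. Hydraulic depth D_h = A/T = 36.28/23.48 = 1.545 ft.
Froude number Fr = V/√(g·D_h) = 10.98/√(32.2×1.545) = 1.56, which is greater than 1, so the flow is supercritical.

supercritical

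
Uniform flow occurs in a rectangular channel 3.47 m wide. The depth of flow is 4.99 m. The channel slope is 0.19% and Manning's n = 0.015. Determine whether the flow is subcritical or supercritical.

Flow area A = b·y = 3.47 × 4.99 = 17.32 m². Wetted perimeter P = b + 2y = 3.47 + 2×4.99 = 13.45 m.
Hydraulic radius R = A/P = 17.32/13.45 = 1.287 m.
V = (1/n) R^(2/3) √S = (1/0.015) × 1.287^(2/3) × √0.0019 = 3.439 m/s. Hydraulic depth D_h = A/T = 17.32/3.47 = 4.99 m.
Froude number Fr = V/√(g·D_h) = 3.439/√(9.81×4.99) = 0.492, which is less than 1, so the flow is subcritical.

subcritical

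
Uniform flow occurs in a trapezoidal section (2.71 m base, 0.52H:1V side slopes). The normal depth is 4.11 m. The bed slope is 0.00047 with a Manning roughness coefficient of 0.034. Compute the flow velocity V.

V = 0.895 m/s

With bottom width b = 2.71 m and side slope z = 0.52: A = (b + zy)y = (2.71 + 0.52×4.11)×4.11 = 19.92 m²; P = b + 2y√(1+z²) = 2.71 + 2×4.11×1.127 = 11.97 m.
Hydraulic radius R = A/P = 19.92/11.97 = 1.664 m.
From Manning's equation, V = (1/n) R^(2/3) S^(1/2) = (1/0.034) × 1.664^(2/3) × 0.00047^(1/2) = 0.895 m/s.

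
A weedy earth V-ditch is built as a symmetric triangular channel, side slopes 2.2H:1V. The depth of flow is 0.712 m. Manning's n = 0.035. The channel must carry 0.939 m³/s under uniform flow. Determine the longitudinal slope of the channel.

S = 0.0039

For a triangular section with side slope z = 2.2: A = zy² = 2.2×0.712² = 1.115 m²; P = 2y√(1+z²) = 2×0.712×2.417 = 3.441 m.
Hydraulic radius R = A/P = 1.115/3.441 = 0.3241 m.
From Manning's equation, S = [nQ / (1 A R^(2/3))]² = [0.035 × 0.939 / (1 × 1.115 × 0.3241^(2/3))]² = 0.0039.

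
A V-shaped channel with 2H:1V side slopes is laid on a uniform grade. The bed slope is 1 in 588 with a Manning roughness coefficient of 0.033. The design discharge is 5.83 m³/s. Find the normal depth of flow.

Manning's equation rearranged: A R^(2/3) = nQ / (1·√S) = 0.033 × 5.83 / (√0.001701) = 4.665.
Try y = 1.85 m: A R^(2/3) = 6.033 — too large.
Try y = 1.23 m: A R^(2/3) = 2.031 — too small.
Try y = 1.68 m: A R^(2/3) = 4.665 — close enough.

y_n = 1.68 m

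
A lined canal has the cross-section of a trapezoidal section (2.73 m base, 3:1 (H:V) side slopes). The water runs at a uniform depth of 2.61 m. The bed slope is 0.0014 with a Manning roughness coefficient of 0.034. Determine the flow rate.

With bottom width b = 2.73 m and side slope z = 3: A = (b + zy)y = (2.73 + 3×2.61)×2.61 = 27.56 m²; P = b + 2y√(1+z²) = 2.73 + 2×2.61×3.162 = 19.24 m.
Hydraulic radius R = A/P = 27.56/19.24 = 1.433 m.
Manning's equation: Q = (1/n) A R^(2/3) S^(1/2) = (1/0.034) × 27.56 × 1.433^(2/3) × 0.0014^(1/2) = 38.5 m³/s.

Q = 38.5 m³/s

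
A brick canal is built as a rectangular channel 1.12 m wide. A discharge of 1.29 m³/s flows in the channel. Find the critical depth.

y_c = 0.513 m

For a rectangular channel, critical depth y_c = (q²/g)^(1/3) where q = Q/b = 1.29/1.12 = 1.152 m²/s.
So y_c = (1.152²/9.81)^(1/3) = 0.513 m.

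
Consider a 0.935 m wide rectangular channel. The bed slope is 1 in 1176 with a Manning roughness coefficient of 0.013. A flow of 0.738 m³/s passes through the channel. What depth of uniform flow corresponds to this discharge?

y_n = 0.795 m

Manning's equation rearranged: A R^(2/3) = nQ / (1·√S) = 0.013 × 0.738 / (√0.0008503) = 0.329.
Try y = 0.859 m: A R^(2/3) = 0.3621 — high.
Try y = 0.667 m: A R^(2/3) = 0.2636 — low.
Try y = 0.795 m: A R^(2/3) = 0.3289 — matches.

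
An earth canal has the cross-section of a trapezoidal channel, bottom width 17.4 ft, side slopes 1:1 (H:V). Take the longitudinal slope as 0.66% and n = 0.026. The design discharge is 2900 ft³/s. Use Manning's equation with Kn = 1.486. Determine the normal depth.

y_n = 8.18 ft

Manning's equation rearranged: A R^(2/3) = nQ / (1.486·√S) = 0.026 × 2900 / (1.486 × √0.0066) = 624.6.
At y = 7.19 ft: A R^(2/3) = 495 — low.
At y = 8.18 ft: A R^(2/3) = 625 — ≈ 624.6.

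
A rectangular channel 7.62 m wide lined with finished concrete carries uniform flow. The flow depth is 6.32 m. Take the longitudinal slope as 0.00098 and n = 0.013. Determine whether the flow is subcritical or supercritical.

Flow area A = b·y = 7.62 × 6.32 = 48.16 m². Wetted perimeter P = b + 2y = 7.62 + 2×6.32 = 20.26 m.
Hydraulic radius R = A/P = 48.16/20.26 = 2.377 m.
V = (1/n) R^(2/3) √S = (1/0.013) × 2.377^(2/3) × √0.00098 = 4.289 m/s. Hydraulic depth D_h = A/T = 48.16/7.62 = 6.32 m.
Froude number Fr = V/√(g·D_h) = 4.289/√(9.81×6.32) = 0.545, which is less than 1, so the flow is subcritical.

subcritical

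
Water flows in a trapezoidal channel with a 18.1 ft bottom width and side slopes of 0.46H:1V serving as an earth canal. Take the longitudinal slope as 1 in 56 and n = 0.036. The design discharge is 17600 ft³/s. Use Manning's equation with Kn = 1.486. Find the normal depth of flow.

Manning's equation rearranged: A R^(2/3) = nQ / (1.486·√S) = 0.036 × 17600 / (1.486 × √0.01786) = 3191.
Trying y = 25.9 ft: A R^(2/3) = 3692 — high.
Trying y = 18.2 ft: A R^(2/3) = 1972 — low.
Trying y = 23.9 ft: A R^(2/3) = 3192 — matches.

y_n = 23.9 ft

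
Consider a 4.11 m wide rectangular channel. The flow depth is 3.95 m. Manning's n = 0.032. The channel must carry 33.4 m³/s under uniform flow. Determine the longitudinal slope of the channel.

S = 0.0029

Flow area A = b·y = 4.11 × 3.95 = 16.23 m². Wetted perimeter P = b + 2y = 4.11 + 2×3.95 = 12.01 m.
Hydraulic radius R = A/P = 16.23/12.01 = 1.352 m.
From Manning's equation, S = [nQ / (1 A R^(2/3))]² = [0.032 × 33.4 / (1 × 16.23 × 1.352^(2/3))]² = 0.0029.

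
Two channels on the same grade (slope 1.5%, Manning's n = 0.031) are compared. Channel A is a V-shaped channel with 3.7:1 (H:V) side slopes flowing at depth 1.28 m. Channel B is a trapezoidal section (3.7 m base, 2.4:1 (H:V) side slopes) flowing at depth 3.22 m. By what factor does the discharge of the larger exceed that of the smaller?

Channel A: For a triangular section with side slope z = 3.7: A = zy² = 3.7×1.28² = 6.062 m²; P = 2y√(1+z²) = 2×1.28×3.833 = 9.812 m. Hydraulic radius R = A/P = 6.062/9.812 = 0.6178 m. Q_A = (1/0.031)·6.062·0.6178^(2/3)·√0.015 = 17.37 m³/s.
Channel B: With bottom width b = 3.7 m and side slope z = 2.4: A = (b + zy)y = (3.7 + 2.4×3.22)×3.22 = 36.8 m²; P = b + 2y√(1+z²) = 3.7 + 2×3.22×2.6 = 20.44 m. Hydraulic radius R = A/P = 36.8/20.44 = 1.8 m. Q_B = (1/0.031)·36.8·1.8^(2/3)·√0.015 = 215.1 m³/s.
The larger discharge is 215.1 m³/s and the smaller is 17.37 m³/s; the ratio is 12.4.

12.4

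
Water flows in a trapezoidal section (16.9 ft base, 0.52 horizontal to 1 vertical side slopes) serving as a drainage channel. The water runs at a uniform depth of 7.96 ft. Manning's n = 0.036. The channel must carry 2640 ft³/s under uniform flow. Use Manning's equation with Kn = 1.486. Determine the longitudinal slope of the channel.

S = 0.018

With bottom width b = 16.9 ft and side slope z = 0.52: A = (b + zy)y = (16.9 + 0.52×7.96)×7.96 = 167.5 ft²; P = b + 2y√(1+z²) = 16.9 + 2×7.96×1.127 = 34.84 ft.
Hydraulic radius R = A/P = 167.5/34.84 = 4.806 ft.
From Manning's equation, S = [nQ / (1.486 A R^(2/3))]² = [0.036 × 2640 / (1.486 × 167.5 × 4.806^(2/3))]² = 0.018.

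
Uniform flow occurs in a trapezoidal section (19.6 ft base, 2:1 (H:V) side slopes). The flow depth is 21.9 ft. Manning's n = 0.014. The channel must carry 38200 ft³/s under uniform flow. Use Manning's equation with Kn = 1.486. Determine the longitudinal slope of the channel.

S = 0.0025

With bottom width b = 19.6 ft and side slope z = 2: A = (b + zy)y = (19.6 + 2×21.9)×21.9 = 1388 ft²; P = b + 2y√(1+z²) = 19.6 + 2×21.9×2.236 = 117.5 ft.
Hydraulic radius R = A/P = 1388/117.5 = 11.81 ft.
From Manning's equation, S = [nQ / (1.486 A R^(2/3))]² = [0.014 × 38200 / (1.486 × 1388 × 11.81^(2/3))]² = 0.0025.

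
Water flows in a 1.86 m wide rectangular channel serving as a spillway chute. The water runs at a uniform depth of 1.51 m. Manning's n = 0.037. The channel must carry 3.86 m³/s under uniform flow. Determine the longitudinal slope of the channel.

Flow area A = b·y = 1.86 × 1.51 = 2.809 m². Wetted perimeter P = b + 2y = 1.86 + 2×1.51 = 4.88 m.
Hydraulic radius R = A/P = 2.809/4.88 = 0.5755 m.
From Manning's equation, S = [nQ / (1 A R^(2/3))]² = [0.037 × 3.86 / (1 × 2.809 × 0.5755^(2/3))]² = 0.0054.

S = 0.0054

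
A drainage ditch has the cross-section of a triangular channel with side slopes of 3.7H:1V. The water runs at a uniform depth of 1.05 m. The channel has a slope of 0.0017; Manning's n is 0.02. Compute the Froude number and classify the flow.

subcritical

For a triangular section with side slope z = 3.7: A = zy² = 3.7×1.05² = 4.079 m²; P = 2y√(1+z²) = 2×1.05×3.833 = 8.049 m.
Hydraulic radius R = A/P = 4.079/8.049 = 0.5068 m.
V = (1/n) R^(2/3) √S = (1/0.02) × 0.5068^(2/3) × √0.0017 = 1.31 m/s. Hydraulic depth D_h = A/T = 4.079/7.77 = 0.525 m.
Froude number Fr = V/√(g·D_h) = 1.31/√(9.81×0.525) = 0.577, which is less than 1, so the flow is subcritical.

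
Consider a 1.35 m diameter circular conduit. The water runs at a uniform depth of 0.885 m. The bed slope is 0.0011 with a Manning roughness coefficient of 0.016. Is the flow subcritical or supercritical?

For a circular section of diameter D = 1.35 m at depth y = 0.885 m, the central angle is θ = 2 arccos(1 − 2y/D) = 3.774 rad. Then A = (D²/8)(θ − sin θ) = 0.9946 m² and P = Dθ/2 = 2.548 m.
Hydraulic radius R = A/P = 0.9946/2.548 = 0.3904 m.
V = (1/n) R^(2/3) √S = (1/0.016) × 0.3904^(2/3) × √0.0011 = 1.107 m/s. Hydraulic depth D_h = A/T = 0.9946/1.283 = 0.7752 m.
Froude number Fr = V/√(g·D_h) = 1.107/√(9.81×0.7752) = 0.402, which is less than 1, so the flow is subcritical.

subcritical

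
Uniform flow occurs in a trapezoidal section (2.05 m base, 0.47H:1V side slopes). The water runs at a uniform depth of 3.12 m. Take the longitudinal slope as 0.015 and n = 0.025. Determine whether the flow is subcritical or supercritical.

With bottom width b = 2.05 m and side slope z = 0.47: A = (b + zy)y = (2.05 + 0.47×3.12)×3.12 = 10.97 m²; P = b + 2y√(1+z²) = 2.05 + 2×3.12×1.105 = 8.945 m.
Hydraulic radius R = A/P = 10.97/8.945 = 1.227 m.
V = (1/n) R^(2/3) √S = (1/0.025) × 1.227^(2/3) × √0.015 = 5.613 m/s. Hydraulic depth D_h = A/T = 10.97/4.983 = 2.202 m.
Froude number Fr = V/√(g·D_h) = 5.613/√(9.81×2.202) = 1.21, which is greater than 1, so the flow is supercritical.

supercritical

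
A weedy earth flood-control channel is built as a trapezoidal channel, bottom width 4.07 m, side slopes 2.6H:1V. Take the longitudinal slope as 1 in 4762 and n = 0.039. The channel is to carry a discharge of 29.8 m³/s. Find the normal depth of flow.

Manning's equation rearranged: A R^(2/3) = nQ / (1·√S) = 0.039 × 29.8 / (√0.00021) = 80.2.
Try y = 4.43 m: A R^(2/3) = 123.8 — over.
Try y = 3.67 m: A R^(2/3) = 80.29 — close enough.

y_n = 3.67 m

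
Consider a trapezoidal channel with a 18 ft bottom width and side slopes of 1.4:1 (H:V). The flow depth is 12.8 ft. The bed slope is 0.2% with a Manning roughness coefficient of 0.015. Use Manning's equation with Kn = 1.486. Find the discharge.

With bottom width b = 18 ft and side slope z = 1.4: A = (b + zy)y = (18 + 1.4×12.8)×12.8 = 459.8 ft²; P = b + 2y√(1+z²) = 18 + 2×12.8×1.72 = 62.04 ft.
Hydraulic radius R = A/P = 459.8/62.04 = 7.41 ft.
Manning's equation: Q = (1.486/n) A R^(2/3) S^(1/2) = (1.486/0.015) × 459.8 × 7.41^(2/3) × 0.002^(1/2) = 7740 ft³/s.

Q = 7740 ft³/s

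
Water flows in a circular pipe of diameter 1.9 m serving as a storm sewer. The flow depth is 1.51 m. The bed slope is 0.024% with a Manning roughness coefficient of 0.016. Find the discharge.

For a circular section of diameter D = 1.9 m at depth y = 1.51 m, the central angle is θ = 2 arccos(1 − 2y/D) = 4.402 rad. Then A = (D²/8)(θ − sin θ) = 2.416 m² and P = Dθ/2 = 4.182 m.
Hydraulic radius R = A/P = 2.416/4.182 = 0.5778 m.
Manning's equation: Q = (1/n) A R^(2/3) S^(1/2) = (1/0.016) × 2.416 × 0.5778^(2/3) × 0.00024^(1/2) = 1.62 m³/s.

Q = 1.62 m³/s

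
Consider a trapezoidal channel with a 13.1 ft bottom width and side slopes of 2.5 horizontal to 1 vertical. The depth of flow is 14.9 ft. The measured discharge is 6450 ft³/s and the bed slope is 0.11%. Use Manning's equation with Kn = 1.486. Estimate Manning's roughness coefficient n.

With bottom width b = 13.1 ft and side slope z = 2.5: A = (b + zy)y = (13.1 + 2.5×14.9)×14.9 = 750.2 ft²; P = b + 2y√(1+z²) = 13.1 + 2×14.9×2.693 = 93.34 ft.
Hydraulic radius R = A/P = 750.2/93.34 = 8.038 ft.
Rearranging Manning's equation: n = (1.486/Q) A R^(2/3) S^(1/2) = (1.486/6450) × 750.2 × 8.038^(2/3) × √0.0011 = 0.023.

n = 0.023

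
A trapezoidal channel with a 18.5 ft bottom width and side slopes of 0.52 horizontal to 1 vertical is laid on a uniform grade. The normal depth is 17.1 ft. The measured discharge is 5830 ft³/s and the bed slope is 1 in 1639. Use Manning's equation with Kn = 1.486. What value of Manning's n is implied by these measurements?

n = 0.012

With bottom width b = 18.5 ft and side slope z = 0.52: A = (b + zy)y = (18.5 + 0.52×17.1)×17.1 = 468.4 ft²; P = b + 2y√(1+z²) = 18.5 + 2×17.1×1.127 = 57.05 ft.
Hydraulic radius R = A/P = 468.4/57.05 = 8.211 ft.
Rearranging Manning's equation: n = (1.486/Q) A R^(2/3) S^(1/2) = (1.486/5830) × 468.4 × 8.211^(2/3) × √0.0006101 = 0.012.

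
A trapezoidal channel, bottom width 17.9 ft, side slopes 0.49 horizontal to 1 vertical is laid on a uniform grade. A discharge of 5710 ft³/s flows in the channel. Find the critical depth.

y_c = 13 ft

At critical depth, Q² T / (g A³) = 1, i.e. A³/T = Q²/g = 5710²/32.2 = 1013000.
Try y = 15.7 ft: A³/T = 1949000 — high.
Try y = 11.4 ft: A³/T = 660200 — low.
Try y = 13 ft: A³/T = 1025000 — close enough.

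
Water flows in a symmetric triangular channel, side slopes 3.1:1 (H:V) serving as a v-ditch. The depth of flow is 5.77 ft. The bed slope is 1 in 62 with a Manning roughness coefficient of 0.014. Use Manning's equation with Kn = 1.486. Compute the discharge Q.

Q = 2730 ft³/s

For a triangular section with side slope z = 3.1: A = zy² = 3.1×5.77² = 103.2 ft²; P = 2y√(1+z²) = 2×5.77×3.257 = 37.59 ft.
Hydraulic radius R = A/P = 103.2/37.59 = 2.746 ft.
Manning's equation: Q = (1.486/n) A R^(2/3) S^(1/2) = (1.486/0.014) × 103.2 × 2.746^(2/3) × 0.01613^(1/2) = 2730 ft³/s.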